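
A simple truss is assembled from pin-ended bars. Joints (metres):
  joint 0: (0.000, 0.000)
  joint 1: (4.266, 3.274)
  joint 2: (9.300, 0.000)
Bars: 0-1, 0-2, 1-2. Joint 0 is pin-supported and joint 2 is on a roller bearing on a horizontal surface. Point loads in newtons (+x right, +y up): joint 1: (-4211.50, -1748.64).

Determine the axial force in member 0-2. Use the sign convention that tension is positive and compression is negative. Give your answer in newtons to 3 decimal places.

N=3 nodes, M=3 members, R=3 reactions → 2N=6, M+R=6
member 0 (0-1): L=5.3775, (cx,cy)=(0.7933,0.6088)
member 1 (0-2): L=9.3000, (cx,cy)=(1.0000,0.0000)
member 2 (1-2): L=6.0050, (cx,cy)=(0.8383,-0.5452)
solve A·x = −loads:
  F[0-1] = -3989.8697 N (compression)
  F[0-2] = -1046.3325 N (compression)
  F[1-2] = +1248.1614 N (tension)
  Rx@0 = +4211.5000 N
  Ry@0 = +2429.1510 N
  Ry@2 = -680.5110 N

-1046.333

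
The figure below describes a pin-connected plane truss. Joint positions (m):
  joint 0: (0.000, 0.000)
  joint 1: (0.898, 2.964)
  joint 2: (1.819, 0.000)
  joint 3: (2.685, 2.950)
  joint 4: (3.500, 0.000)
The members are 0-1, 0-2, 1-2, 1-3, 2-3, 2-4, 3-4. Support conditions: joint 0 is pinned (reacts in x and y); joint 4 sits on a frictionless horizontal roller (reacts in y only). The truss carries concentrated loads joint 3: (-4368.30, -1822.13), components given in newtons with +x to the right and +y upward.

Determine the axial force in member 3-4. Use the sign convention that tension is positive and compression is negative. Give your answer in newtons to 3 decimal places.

2369.581

N=5 nodes, M=7 members, R=3 reactions → 2N=10, M+R=10
member 0 (0-1): L=3.0970, (cx,cy)=(0.2900,0.9570)
member 1 (0-2): L=1.8190, (cx,cy)=(1.0000,0.0000)
member 2 (1-2): L=3.1038, (cx,cy)=(0.2967,-0.9550)
member 3 (1-3): L=1.7871, (cx,cy)=(1.0000,-0.0078)
member 4 (2-3): L=3.0745, (cx,cy)=(0.2817,0.9595)
member 5 (2-4): L=1.6810, (cx,cy)=(1.0000,0.0000)
member 6 (3-4): L=3.0605, (cx,cy)=(0.2663,-0.9639)
solve A·x = −loads:
  F[0-1] = -4290.4642 N (compression)
  F[0-2] = -3124.2644 N (compression)
  F[1-2] = +4320.5347 N (tension)
  F[1-3] = -2526.1610 N (compression)
  F[2-3] = -4300.0463 N (compression)
  F[2-4] = -631.0086 N (compression)
  F[3-4] = +2369.5810 N (tension)
  Rx@0 = +4368.3000 N
  Ry@0 = +4106.1488 N
  Ry@4 = -2284.0188 N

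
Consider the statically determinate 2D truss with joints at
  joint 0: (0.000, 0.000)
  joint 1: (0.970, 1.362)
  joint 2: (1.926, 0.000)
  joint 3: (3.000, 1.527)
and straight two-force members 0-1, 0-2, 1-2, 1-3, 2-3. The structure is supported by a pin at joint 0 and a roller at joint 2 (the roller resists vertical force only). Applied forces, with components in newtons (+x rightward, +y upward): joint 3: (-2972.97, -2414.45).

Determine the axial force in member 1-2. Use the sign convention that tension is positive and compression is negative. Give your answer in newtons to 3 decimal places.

N=4 nodes, M=5 members, R=3 reactions → 2N=8, M+R=8
member 0 (0-1): L=1.6721, (cx,cy)=(0.5801,0.8145)
member 1 (0-2): L=1.9260, (cx,cy)=(1.0000,0.0000)
member 2 (1-2): L=1.6640, (cx,cy)=(0.5745,-0.8185)
member 3 (1-3): L=2.0367, (cx,cy)=(0.9967,0.0810)
member 4 (2-3): L=1.8669, (cx,cy)=(0.5753,0.8179)
solve A·x = −loads:
  F[0-1] = -1240.8203 N (compression)
  F[0-2] = -2253.1625 N (compression)
  F[1-2] = +1100.5537 N (tension)
  F[1-3] = -1356.5461 N (compression)
  F[2-3] = -2817.4843 N (compression)
  Rx@0 = +2972.9700 N
  Ry@0 = +1010.6988 N
  Ry@2 = +1403.7512 N

1100.554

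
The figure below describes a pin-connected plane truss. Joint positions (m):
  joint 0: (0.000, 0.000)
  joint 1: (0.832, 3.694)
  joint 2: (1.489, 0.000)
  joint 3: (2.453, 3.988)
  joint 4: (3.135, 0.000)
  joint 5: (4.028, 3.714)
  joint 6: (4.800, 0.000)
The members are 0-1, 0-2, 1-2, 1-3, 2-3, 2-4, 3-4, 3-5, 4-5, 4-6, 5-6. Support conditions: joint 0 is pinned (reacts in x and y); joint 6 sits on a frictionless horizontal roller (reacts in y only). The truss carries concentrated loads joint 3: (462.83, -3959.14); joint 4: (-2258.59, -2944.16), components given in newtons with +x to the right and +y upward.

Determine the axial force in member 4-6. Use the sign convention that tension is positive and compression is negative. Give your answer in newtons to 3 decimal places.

900.194

N=7 nodes, M=11 members, R=3 reactions → 2N=14, M+R=14
member 0 (0-1): L=3.7865, (cx,cy)=(0.2197,0.9756)
member 1 (0-2): L=1.4890, (cx,cy)=(1.0000,0.0000)
member 2 (1-2): L=3.7520, (cx,cy)=(0.1751,-0.9845)
member 3 (1-3): L=1.6474, (cx,cy)=(0.9839,0.1785)
member 4 (2-3): L=4.1029, (cx,cy)=(0.2350,0.9720)
member 5 (2-4): L=1.6460, (cx,cy)=(1.0000,0.0000)
member 6 (3-4): L=4.0459, (cx,cy)=(0.1686,-0.9857)
member 7 (3-5): L=1.5987, (cx,cy)=(0.9852,-0.1714)
member 8 (4-5): L=3.8198, (cx,cy)=(0.2338,0.9723)
member 9 (4-6): L=1.6650, (cx,cy)=(1.0000,0.0000)
member 10 (5-6): L=3.7934, (cx,cy)=(0.2035,-0.9791)
solve A·x = −loads:
  F[0-1] = -2637.0198 N (compression)
  F[0-2] = -1216.3386 N (compression)
  F[1-2] = +2427.8908 N (tension)
  F[1-3] = -1020.9533 N (compression)
  F[2-3] = -2459.2228 N (compression)
  F[2-4] = -213.3810 N (compression)
  F[3-4] = -1077.7923 N (compression)
  F[3-5] = -1891.5196 N (compression)
  F[4-5] = +4120.7154 N (tension)
  F[4-6] = +900.1937 N (tension)
  F[5-6] = -4423.2934 N (compression)
  Rx@0 = +1795.7600 N
  Ry@0 = +2572.5754 N
  Ry@6 = +4330.7246 N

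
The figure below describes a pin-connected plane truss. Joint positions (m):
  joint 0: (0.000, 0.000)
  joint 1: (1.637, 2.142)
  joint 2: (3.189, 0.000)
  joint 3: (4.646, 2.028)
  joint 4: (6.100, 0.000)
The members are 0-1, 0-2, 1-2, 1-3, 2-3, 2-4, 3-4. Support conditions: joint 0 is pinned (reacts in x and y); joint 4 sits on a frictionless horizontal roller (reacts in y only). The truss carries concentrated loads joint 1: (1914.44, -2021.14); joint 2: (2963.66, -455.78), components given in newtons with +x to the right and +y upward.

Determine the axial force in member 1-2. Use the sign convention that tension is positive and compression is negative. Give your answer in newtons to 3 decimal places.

N=5 nodes, M=7 members, R=3 reactions → 2N=10, M+R=10
member 0 (0-1): L=2.6959, (cx,cy)=(0.6072,0.7945)
member 1 (0-2): L=3.1890, (cx,cy)=(1.0000,0.0000)
member 2 (1-2): L=2.6452, (cx,cy)=(0.5867,-0.8098)
member 3 (1-3): L=3.0112, (cx,cy)=(0.9993,-0.0379)
member 4 (2-3): L=2.4971, (cx,cy)=(0.5835,0.8121)
member 5 (2-4): L=2.9110, (cx,cy)=(1.0000,0.0000)
member 6 (3-4): L=2.4954, (cx,cy)=(0.5827,-0.8127)
solve A·x = −loads:
  F[0-1] = -1288.7998 N (compression)
  F[0-2] = +5660.6799 N (tension)
  F[1-2] = -1136.3834 N (compression)
  F[1-3] = -2031.7238 N (compression)
  F[2-3] = +1694.3039 N (tension)
  F[2-4] = +1041.6900 N (tension)
  F[3-4] = -1787.7634 N (compression)
  Rx@0 = -4878.1000 N
  Ry@0 = +1023.9988 N
  Ry@4 = +1452.9212 N

-1136.383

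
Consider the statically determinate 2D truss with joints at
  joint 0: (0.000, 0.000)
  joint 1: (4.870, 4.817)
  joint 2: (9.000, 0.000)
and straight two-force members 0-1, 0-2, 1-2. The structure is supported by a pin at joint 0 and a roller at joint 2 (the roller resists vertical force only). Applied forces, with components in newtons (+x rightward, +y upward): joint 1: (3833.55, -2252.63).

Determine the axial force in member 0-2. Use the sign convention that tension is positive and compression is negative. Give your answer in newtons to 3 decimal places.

N=3 nodes, M=3 members, R=3 reactions → 2N=6, M+R=6
member 0 (0-1): L=6.8498, (cx,cy)=(0.7110,0.7032)
member 1 (0-2): L=9.0000, (cx,cy)=(1.0000,0.0000)
member 2 (1-2): L=6.3451, (cx,cy)=(0.6509,-0.7592)
solve A·x = −loads:
  F[0-1] = +1447.7453 N (tension)
  F[0-2] = +2804.2539 N (tension)
  F[1-2] = -4308.3033 N (compression)
  Rx@0 = -3833.5500 N
  Ry@0 = -1018.0943 N
  Ry@2 = +3270.7243 N

2804.254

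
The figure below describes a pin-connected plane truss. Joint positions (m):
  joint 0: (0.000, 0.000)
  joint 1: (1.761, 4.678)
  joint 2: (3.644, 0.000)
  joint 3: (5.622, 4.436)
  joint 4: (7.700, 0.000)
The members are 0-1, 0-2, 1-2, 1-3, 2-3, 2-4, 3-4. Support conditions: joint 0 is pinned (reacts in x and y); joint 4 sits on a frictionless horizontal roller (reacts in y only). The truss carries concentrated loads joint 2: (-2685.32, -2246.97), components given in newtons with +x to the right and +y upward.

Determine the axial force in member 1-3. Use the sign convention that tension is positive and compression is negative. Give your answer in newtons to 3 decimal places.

-947.702

N=5 nodes, M=7 members, R=3 reactions → 2N=10, M+R=10
member 0 (0-1): L=4.9985, (cx,cy)=(0.3523,0.9359)
member 1 (0-2): L=3.6440, (cx,cy)=(1.0000,0.0000)
member 2 (1-2): L=5.0428, (cx,cy)=(0.3734,-0.9277)
member 3 (1-3): L=3.8686, (cx,cy)=(0.9980,-0.0626)
member 4 (2-3): L=4.8570, (cx,cy)=(0.4072,0.9133)
member 5 (2-4): L=4.0560, (cx,cy)=(1.0000,0.0000)
member 6 (3-4): L=4.8986, (cx,cy)=(0.4242,-0.9056)
solve A·x = −loads:
  F[0-1] = -1264.6847 N (compression)
  F[0-2] = -2239.7626 N (compression)
  F[1-2] = +1339.7929 N (tension)
  F[1-3] = -947.7016 N (compression)
  F[2-3] = +1099.3838 N (tension)
  F[2-4] = +498.1257 N (tension)
  F[3-4] = -1174.2605 N (compression)
  Rx@0 = +2685.3200 N
  Ry@0 = +1183.5987 N
  Ry@4 = +1063.3713 N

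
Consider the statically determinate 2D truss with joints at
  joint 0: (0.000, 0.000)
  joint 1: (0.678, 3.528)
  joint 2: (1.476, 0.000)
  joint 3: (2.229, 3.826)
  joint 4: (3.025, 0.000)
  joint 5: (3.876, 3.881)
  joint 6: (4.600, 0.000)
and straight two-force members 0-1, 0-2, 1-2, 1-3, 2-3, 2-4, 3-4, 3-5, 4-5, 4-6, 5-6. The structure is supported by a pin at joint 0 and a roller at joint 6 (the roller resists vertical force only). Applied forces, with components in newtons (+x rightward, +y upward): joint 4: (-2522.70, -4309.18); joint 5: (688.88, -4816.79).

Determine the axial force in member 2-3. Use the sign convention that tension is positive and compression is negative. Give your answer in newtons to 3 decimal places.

N=7 nodes, M=11 members, R=3 reactions → 2N=14, M+R=14
member 0 (0-1): L=3.5926, (cx,cy)=(0.1887,0.9820)
member 1 (0-2): L=1.4760, (cx,cy)=(1.0000,0.0000)
member 2 (1-2): L=3.6171, (cx,cy)=(0.2206,-0.9754)
member 3 (1-3): L=1.5794, (cx,cy)=(0.9820,0.1887)
member 4 (2-3): L=3.8994, (cx,cy)=(0.1931,0.9812)
member 5 (2-4): L=1.5490, (cx,cy)=(1.0000,0.0000)
member 6 (3-4): L=3.9079, (cx,cy)=(0.2037,-0.9790)
member 7 (3-5): L=1.6479, (cx,cy)=(0.9994,0.0334)
member 8 (4-5): L=3.9732, (cx,cy)=(0.2142,0.9768)
member 9 (4-6): L=1.5750, (cx,cy)=(1.0000,0.0000)
member 10 (5-6): L=3.9480, (cx,cy)=(0.1834,-0.9830)
solve A·x = −loads:
  F[0-1] = -1682.5770 N (compression)
  F[0-2] = -1516.2782 N (compression)
  F[1-2] = +1563.5797 N (tension)
  F[1-3] = -674.6118 N (compression)
  F[2-3] = -1554.3094 N (compression)
  F[2-4] = -871.1777 N (compression)
  F[3-4] = +1643.4703 N (tension)
  F[3-5] = -1298.1216 N (compression)
  F[4-5] = +2764.3148 N (tension)
  F[4-6] = +1394.2043 N (tension)
  F[5-6] = -7602.5606 N (compression)
  Rx@0 = +1833.8200 N
  Ry@0 = +1652.3416 N
  Ry@6 = +7473.6284 N

-1554.309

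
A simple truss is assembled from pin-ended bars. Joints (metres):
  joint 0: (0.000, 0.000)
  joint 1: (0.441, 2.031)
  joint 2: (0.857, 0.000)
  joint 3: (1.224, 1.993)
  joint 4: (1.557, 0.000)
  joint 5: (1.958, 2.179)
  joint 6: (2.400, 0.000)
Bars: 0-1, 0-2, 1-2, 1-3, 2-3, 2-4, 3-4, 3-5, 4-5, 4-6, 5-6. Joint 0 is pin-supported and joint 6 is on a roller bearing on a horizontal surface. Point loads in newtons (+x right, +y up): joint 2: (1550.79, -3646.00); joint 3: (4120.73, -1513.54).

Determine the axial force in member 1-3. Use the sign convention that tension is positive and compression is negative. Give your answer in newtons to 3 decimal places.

N=7 nodes, M=11 members, R=3 reactions → 2N=14, M+R=14
member 0 (0-1): L=2.0783, (cx,cy)=(0.2122,0.9772)
member 1 (0-2): L=0.8570, (cx,cy)=(1.0000,0.0000)
member 2 (1-2): L=2.0732, (cx,cy)=(0.2007,-0.9797)
member 3 (1-3): L=0.7839, (cx,cy)=(0.9988,-0.0485)
member 4 (2-3): L=2.0265, (cx,cy)=(0.1811,0.9835)
member 5 (2-4): L=0.7000, (cx,cy)=(1.0000,0.0000)
member 6 (3-4): L=2.0206, (cx,cy)=(0.1648,-0.9863)
member 7 (3-5): L=0.7572, (cx,cy)=(0.9694,0.2456)
member 8 (4-5): L=2.2156, (cx,cy)=(0.1810,0.9835)
member 9 (4-6): L=0.8430, (cx,cy)=(1.0000,0.0000)
member 10 (5-6): L=2.2234, (cx,cy)=(0.1988,-0.9800)
solve A·x = −loads:
  F[0-1] = +344.0486 N (tension)
  F[0-2] = +5598.5163 N (tension)
  F[1-2] = -350.2929 N (compression)
  F[1-3] = +143.4618 N (tension)
  F[2-3] = +4056.2392 N (tension)
  F[2-4] = +3242.8534 N (tension)
  F[3-4] = -6144.9123 N (compression)
  F[3-5] = -2300.6611 N (compression)
  F[4-5] = +6162.6697 N (tension)
  F[4-6] = +1114.7881 N (tension)
  F[5-6] = -5607.6792 N (compression)
  Rx@0 = -5671.5200 N
  Ry@0 = -336.2141 N
  Ry@6 = +5495.7541 N

143.462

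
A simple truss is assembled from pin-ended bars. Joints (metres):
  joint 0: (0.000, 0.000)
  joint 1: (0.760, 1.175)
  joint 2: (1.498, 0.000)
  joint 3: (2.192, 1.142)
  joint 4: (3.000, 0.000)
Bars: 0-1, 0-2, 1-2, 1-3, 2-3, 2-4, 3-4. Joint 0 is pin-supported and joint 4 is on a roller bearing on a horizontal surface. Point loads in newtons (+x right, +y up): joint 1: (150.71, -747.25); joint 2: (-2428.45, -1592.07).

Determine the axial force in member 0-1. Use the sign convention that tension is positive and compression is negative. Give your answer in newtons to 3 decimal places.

N=5 nodes, M=7 members, R=3 reactions → 2N=10, M+R=10
member 0 (0-1): L=1.3994, (cx,cy)=(0.5431,0.8397)
member 1 (0-2): L=1.4980, (cx,cy)=(1.0000,0.0000)
member 2 (1-2): L=1.3875, (cx,cy)=(0.5319,-0.8468)
member 3 (1-3): L=1.4324, (cx,cy)=(0.9997,-0.0230)
member 4 (2-3): L=1.3363, (cx,cy)=(0.5193,0.8546)
member 5 (2-4): L=1.5020, (cx,cy)=(1.0000,0.0000)
member 6 (3-4): L=1.3989, (cx,cy)=(0.5776,-0.8163)
solve A·x = −loads:
  F[0-1] = -1543.4887 N (compression)
  F[0-2] = -1439.4665 N (compression)
  F[1-2] = +684.8546 N (tension)
  F[1-3] = -1353.6007 N (compression)
  F[2-3] = +1184.3561 N (tension)
  F[2-4] = +738.1703 N (tension)
  F[3-4] = -1278.0379 N (compression)
  Rx@0 = +2277.7400 N
  Ry@0 = +1296.0150 N
  Ry@4 = +1043.3050 N

-1543.489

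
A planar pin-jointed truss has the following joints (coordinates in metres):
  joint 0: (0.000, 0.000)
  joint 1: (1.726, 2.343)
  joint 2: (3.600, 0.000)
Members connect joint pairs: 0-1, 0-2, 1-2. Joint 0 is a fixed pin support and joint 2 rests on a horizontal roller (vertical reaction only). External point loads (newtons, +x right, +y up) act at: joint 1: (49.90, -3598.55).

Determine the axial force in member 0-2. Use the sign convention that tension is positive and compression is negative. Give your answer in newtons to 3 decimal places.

1405.925

N=3 nodes, M=3 members, R=3 reactions → 2N=6, M+R=6
member 0 (0-1): L=2.9101, (cx,cy)=(0.5931,0.8051)
member 1 (0-2): L=3.6000, (cx,cy)=(1.0000,0.0000)
member 2 (1-2): L=3.0003, (cx,cy)=(0.6246,-0.7809)
solve A·x = −loads:
  F[0-1] = -2286.3143 N (compression)
  F[0-2] = +1405.9250 N (tension)
  F[1-2] = -2250.8711 N (compression)
  Rx@0 = -49.9000 N
  Ry@0 = +1840.7686 N
  Ry@2 = +1757.7814 N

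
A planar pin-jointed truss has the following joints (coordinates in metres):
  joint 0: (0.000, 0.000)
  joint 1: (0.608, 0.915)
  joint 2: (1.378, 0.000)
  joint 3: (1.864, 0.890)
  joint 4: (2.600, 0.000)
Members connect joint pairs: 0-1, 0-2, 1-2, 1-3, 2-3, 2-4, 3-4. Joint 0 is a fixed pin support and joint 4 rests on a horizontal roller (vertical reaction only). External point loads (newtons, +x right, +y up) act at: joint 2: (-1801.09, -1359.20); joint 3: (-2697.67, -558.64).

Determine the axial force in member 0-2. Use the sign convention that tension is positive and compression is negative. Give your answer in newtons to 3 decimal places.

N=5 nodes, M=7 members, R=3 reactions → 2N=10, M+R=10
member 0 (0-1): L=1.0986, (cx,cy)=(0.5534,0.8329)
member 1 (0-2): L=1.3780, (cx,cy)=(1.0000,0.0000)
member 2 (1-2): L=1.1959, (cx,cy)=(0.6439,-0.7651)
member 3 (1-3): L=1.2562, (cx,cy)=(0.9998,-0.0199)
member 4 (2-3): L=1.0140, (cx,cy)=(0.4793,0.8777)
member 5 (2-4): L=1.2220, (cx,cy)=(1.0000,0.0000)
member 6 (3-4): L=1.1549, (cx,cy)=(0.6373,-0.7706)
solve A·x = −loads:
  F[0-1] = -2065.5743 N (compression)
  F[0-2] = -3355.5902 N (compression)
  F[1-2] = +2317.0567 N (tension)
  F[1-3] = -2635.5940 N (compression)
  F[2-3] = -471.2993 N (compression)
  F[2-4] = +163.2801 N (tension)
  F[3-4] = -256.2124 N (compression)
  Rx@0 = +4498.7600 N
  Ry@0 = +1720.3953 N
  Ry@4 = +197.4447 N

-3355.590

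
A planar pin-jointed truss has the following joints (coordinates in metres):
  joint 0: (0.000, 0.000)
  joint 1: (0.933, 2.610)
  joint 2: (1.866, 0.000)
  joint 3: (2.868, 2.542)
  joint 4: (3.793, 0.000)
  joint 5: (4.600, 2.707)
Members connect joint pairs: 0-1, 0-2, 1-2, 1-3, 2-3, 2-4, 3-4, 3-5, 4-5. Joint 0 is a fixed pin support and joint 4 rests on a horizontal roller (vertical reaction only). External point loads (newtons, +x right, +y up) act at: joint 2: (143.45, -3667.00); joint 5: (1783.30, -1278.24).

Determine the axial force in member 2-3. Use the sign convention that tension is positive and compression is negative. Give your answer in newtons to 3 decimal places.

N=6 nodes, M=9 members, R=3 reactions → 2N=12, M+R=12
member 0 (0-1): L=2.7717, (cx,cy)=(0.3366,0.9416)
member 1 (0-2): L=1.8660, (cx,cy)=(1.0000,0.0000)
member 2 (1-2): L=2.7717, (cx,cy)=(0.3366,-0.9416)
member 3 (1-3): L=1.9362, (cx,cy)=(0.9994,-0.0351)
member 4 (2-3): L=2.7324, (cx,cy)=(0.3667,0.9303)
member 5 (2-4): L=1.9270, (cx,cy)=(1.0000,0.0000)
member 6 (3-4): L=2.7051, (cx,cy)=(0.3420,-0.9397)
member 7 (3-5): L=1.7398, (cx,cy)=(0.9955,0.0948)
member 8 (4-5): L=2.8247, (cx,cy)=(0.2857,0.9583)
solve A·x = −loads:
  F[0-1] = -338.0439 N (compression)
  F[0-2] = +2040.5392 N (tension)
  F[1-2] = +346.6451 N (tension)
  F[1-3] = -230.6159 N (compression)
  F[2-3] = +3590.7408 N (tension)
  F[2-4] = +696.9896 N (tension)
  F[3-4] = -3337.6685 N (compression)
  F[3-5] = +2237.7145 N (tension)
  F[4-5] = -1555.2776 N (compression)
  Rx@0 = -1926.7500 N
  Ry@0 = +318.3170 N
  Ry@4 = +4626.9230 N

3590.741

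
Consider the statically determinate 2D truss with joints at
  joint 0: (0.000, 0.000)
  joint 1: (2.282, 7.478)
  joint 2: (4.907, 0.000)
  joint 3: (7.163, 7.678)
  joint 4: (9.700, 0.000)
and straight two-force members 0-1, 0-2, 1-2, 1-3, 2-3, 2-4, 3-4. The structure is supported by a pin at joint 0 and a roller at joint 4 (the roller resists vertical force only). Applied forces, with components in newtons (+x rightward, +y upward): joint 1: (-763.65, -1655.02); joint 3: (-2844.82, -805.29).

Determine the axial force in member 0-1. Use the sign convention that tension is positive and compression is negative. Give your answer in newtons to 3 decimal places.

-4513.336

N=5 nodes, M=7 members, R=3 reactions → 2N=10, M+R=10
member 0 (0-1): L=7.8184, (cx,cy)=(0.2919,0.9565)
member 1 (0-2): L=4.9070, (cx,cy)=(1.0000,0.0000)
member 2 (1-2): L=7.9253, (cx,cy)=(0.3312,-0.9436)
member 3 (1-3): L=4.8851, (cx,cy)=(0.9992,0.0409)
member 4 (2-3): L=8.0026, (cx,cy)=(0.2819,0.9594)
member 5 (2-4): L=4.7930, (cx,cy)=(1.0000,0.0000)
member 6 (3-4): L=8.0863, (cx,cy)=(0.3137,-0.9495)
solve A·x = −loads:
  F[0-1] = -4513.3358 N (compression)
  F[0-2] = -2291.1443 N (compression)
  F[1-2] = +2757.3190 N (tension)
  F[1-3] = -1468.1743 N (compression)
  F[2-3] = -2711.6644 N (compression)
  F[2-4] = -613.4334 N (compression)
  F[3-4] = +1955.2224 N (tension)
  Rx@0 = +3608.4700 N
  Ry@0 = +4316.8105 N
  Ry@4 = -1856.5005 N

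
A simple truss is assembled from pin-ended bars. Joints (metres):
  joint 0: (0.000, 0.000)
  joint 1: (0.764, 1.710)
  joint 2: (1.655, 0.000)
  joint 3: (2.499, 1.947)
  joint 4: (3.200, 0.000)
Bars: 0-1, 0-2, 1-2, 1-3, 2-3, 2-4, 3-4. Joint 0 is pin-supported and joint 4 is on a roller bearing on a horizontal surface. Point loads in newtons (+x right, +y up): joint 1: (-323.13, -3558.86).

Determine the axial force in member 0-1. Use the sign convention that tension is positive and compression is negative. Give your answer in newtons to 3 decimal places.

-3156.408

N=5 nodes, M=7 members, R=3 reactions → 2N=10, M+R=10
member 0 (0-1): L=1.8729, (cx,cy)=(0.4079,0.9130)
member 1 (0-2): L=1.6550, (cx,cy)=(1.0000,0.0000)
member 2 (1-2): L=1.9282, (cx,cy)=(0.4621,-0.8868)
member 3 (1-3): L=1.7511, (cx,cy)=(0.9908,0.1353)
member 4 (2-3): L=2.1221, (cx,cy)=(0.3977,0.9175)
member 5 (2-4): L=1.5450, (cx,cy)=(1.0000,0.0000)
member 6 (3-4): L=2.0694, (cx,cy)=(0.3388,-0.9409)
solve A·x = −loads:
  F[0-1] = -3156.4081 N (compression)
  F[0-2] = +964.4355 N (tension)
  F[1-2] = -851.3523 N (compression)
  F[1-3] = -576.3393 N (compression)
  F[2-3] = +822.8939 N (tension)
  F[2-4] = +243.7497 N (tension)
  F[3-4] = -719.5485 N (compression)
  Rx@0 = +323.1300 N
  Ry@0 = +2881.8548 N
  Ry@4 = +677.0052 N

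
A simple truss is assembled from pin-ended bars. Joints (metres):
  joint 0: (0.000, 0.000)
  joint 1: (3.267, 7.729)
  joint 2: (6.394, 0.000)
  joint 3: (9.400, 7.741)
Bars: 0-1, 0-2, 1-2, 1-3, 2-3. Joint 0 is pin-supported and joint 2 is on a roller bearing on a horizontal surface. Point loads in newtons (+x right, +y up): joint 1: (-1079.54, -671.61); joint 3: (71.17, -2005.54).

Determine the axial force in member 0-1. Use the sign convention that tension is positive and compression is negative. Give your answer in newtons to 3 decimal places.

N=4 nodes, M=5 members, R=3 reactions → 2N=8, M+R=8
member 0 (0-1): L=8.3911, (cx,cy)=(0.3893,0.9211)
member 1 (0-2): L=6.3940, (cx,cy)=(1.0000,0.0000)
member 2 (1-2): L=8.3376, (cx,cy)=(0.3750,-0.9270)
member 3 (1-3): L=6.1330, (cx,cy)=(1.0000,0.0020)
member 4 (2-3): L=8.3042, (cx,cy)=(0.3620,0.9322)
solve A·x = −loads:
  F[0-1] = -656.1382 N (compression)
  F[0-2] = -752.9088 N (compression)
  F[1-2] = -70.7448 N (compression)
  F[1-3] = +850.6131 N (tension)
  F[2-3] = -2153.2297 N (compression)
  Rx@0 = +1008.3700 N
  Ry@0 = +604.3649 N
  Ry@2 = +2072.7851 N

-656.138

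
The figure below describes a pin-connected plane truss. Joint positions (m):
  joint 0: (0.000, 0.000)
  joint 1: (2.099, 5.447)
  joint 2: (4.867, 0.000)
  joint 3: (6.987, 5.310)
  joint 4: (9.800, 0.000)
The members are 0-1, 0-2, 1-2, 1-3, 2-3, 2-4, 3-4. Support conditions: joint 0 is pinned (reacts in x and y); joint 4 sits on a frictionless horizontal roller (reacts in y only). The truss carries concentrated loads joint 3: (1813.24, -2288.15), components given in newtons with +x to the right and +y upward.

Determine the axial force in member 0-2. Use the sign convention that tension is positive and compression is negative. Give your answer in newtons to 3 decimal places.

1687.736

N=5 nodes, M=7 members, R=3 reactions → 2N=10, M+R=10
member 0 (0-1): L=5.8374, (cx,cy)=(0.3596,0.9331)
member 1 (0-2): L=4.8670, (cx,cy)=(1.0000,0.0000)
member 2 (1-2): L=6.1100, (cx,cy)=(0.4530,-0.8915)
member 3 (1-3): L=4.8899, (cx,cy)=(0.9996,-0.0280)
member 4 (2-3): L=5.7176, (cx,cy)=(0.3708,0.9287)
member 5 (2-4): L=4.9330, (cx,cy)=(1.0000,0.0000)
member 6 (3-4): L=6.0091, (cx,cy)=(0.4681,-0.8837)
solve A·x = −loads:
  F[0-1] = +349.0323 N (tension)
  F[0-2] = +1687.7364 N (tension)
  F[1-2] = -374.6087 N (compression)
  F[1-3] = +295.3288 N (tension)
  F[2-3] = +359.5945 N (tension)
  F[2-4] = +1384.6940 N (tension)
  F[3-4] = -2957.9595 N (compression)
  Rx@0 = -1813.2400 N
  Ry@0 = -325.6876 N
  Ry@4 = +2613.8376 N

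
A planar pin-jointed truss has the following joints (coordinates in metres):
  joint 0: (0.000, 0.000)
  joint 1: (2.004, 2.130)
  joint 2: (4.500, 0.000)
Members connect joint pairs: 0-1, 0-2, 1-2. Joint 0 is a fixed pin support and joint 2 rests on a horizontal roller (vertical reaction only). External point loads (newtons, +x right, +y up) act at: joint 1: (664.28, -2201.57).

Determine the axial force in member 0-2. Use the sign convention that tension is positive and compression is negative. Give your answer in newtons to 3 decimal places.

1517.355

N=3 nodes, M=3 members, R=3 reactions → 2N=6, M+R=6
member 0 (0-1): L=2.9245, (cx,cy)=(0.6852,0.7283)
member 1 (0-2): L=4.5000, (cx,cy)=(1.0000,0.0000)
member 2 (1-2): L=3.2813, (cx,cy)=(0.7607,-0.6491)
solve A·x = −loads:
  F[0-1] = -1244.9350 N (compression)
  F[0-2] = +1517.3552 N (tension)
  F[1-2] = -1994.7493 N (compression)
  Rx@0 = -664.2800 N
  Ry@0 = +906.7116 N
  Ry@2 = +1294.8584 N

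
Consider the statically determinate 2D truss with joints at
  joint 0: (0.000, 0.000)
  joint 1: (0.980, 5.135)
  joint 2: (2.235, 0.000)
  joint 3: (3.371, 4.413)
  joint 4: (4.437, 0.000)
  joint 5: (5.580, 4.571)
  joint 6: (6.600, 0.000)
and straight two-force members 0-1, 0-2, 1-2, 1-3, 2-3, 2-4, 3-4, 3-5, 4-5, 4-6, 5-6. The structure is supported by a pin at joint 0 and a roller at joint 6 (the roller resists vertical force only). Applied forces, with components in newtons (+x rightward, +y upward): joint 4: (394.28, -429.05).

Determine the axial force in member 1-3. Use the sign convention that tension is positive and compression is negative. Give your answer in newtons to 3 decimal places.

N=7 nodes, M=11 members, R=3 reactions → 2N=14, M+R=14
member 0 (0-1): L=5.2277, (cx,cy)=(0.1875,0.9823)
member 1 (0-2): L=2.2350, (cx,cy)=(1.0000,0.0000)
member 2 (1-2): L=5.2861, (cx,cy)=(0.2374,-0.9714)
member 3 (1-3): L=2.4976, (cx,cy)=(0.9573,-0.2891)
member 4 (2-3): L=4.5569, (cx,cy)=(0.2493,0.9684)
member 5 (2-4): L=2.2020, (cx,cy)=(1.0000,0.0000)
member 6 (3-4): L=4.5399, (cx,cy)=(0.2348,-0.9720)
member 7 (3-5): L=2.2146, (cx,cy)=(0.9975,0.0713)
member 8 (4-5): L=4.7117, (cx,cy)=(0.2426,0.9701)
member 9 (4-6): L=2.1630, (cx,cy)=(1.0000,0.0000)
member 10 (5-6): L=4.6834, (cx,cy)=(0.2178,-0.9760)
solve A·x = −loads:
  F[0-1] = -143.1492 N (compression)
  F[0-2] = +421.1153 N (tension)
  F[1-2] = +165.2904 N (tension)
  F[1-3] = -69.0243 N (compression)
  F[2-3] = -165.7991 N (compression)
  F[2-4] = +501.6901 N (tension)
  F[3-4] = +134.4295 N (tension)
  F[3-5] = -139.3300 N (compression)
  F[4-5] = +307.5659 N (tension)
  F[4-6] = +64.3639 N (tension)
  F[5-6] = -295.5326 N (compression)
  Rx@0 = -394.2800 N
  Ry@0 = +140.6114 N
  Ry@6 = +288.4386 N

-69.024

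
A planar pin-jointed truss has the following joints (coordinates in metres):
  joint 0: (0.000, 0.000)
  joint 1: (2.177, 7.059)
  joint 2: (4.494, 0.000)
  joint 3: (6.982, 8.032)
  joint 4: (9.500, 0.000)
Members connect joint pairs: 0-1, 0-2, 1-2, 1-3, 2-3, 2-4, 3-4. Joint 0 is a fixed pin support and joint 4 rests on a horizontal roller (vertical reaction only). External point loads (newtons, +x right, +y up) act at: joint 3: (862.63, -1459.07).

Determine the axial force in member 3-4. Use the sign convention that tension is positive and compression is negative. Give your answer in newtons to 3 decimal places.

N=5 nodes, M=7 members, R=3 reactions → 2N=10, M+R=10
member 0 (0-1): L=7.3871, (cx,cy)=(0.2947,0.9556)
member 1 (0-2): L=4.4940, (cx,cy)=(1.0000,0.0000)
member 2 (1-2): L=7.4295, (cx,cy)=(0.3119,-0.9501)
member 3 (1-3): L=4.9025, (cx,cy)=(0.9801,0.1985)
member 4 (2-3): L=8.4085, (cx,cy)=(0.2959,0.9552)
member 5 (2-4): L=5.0060, (cx,cy)=(1.0000,0.0000)
member 6 (3-4): L=8.4174, (cx,cy)=(0.2991,-0.9542)
solve A·x = −loads:
  F[0-1] = +358.5232 N (tension)
  F[0-2] = +756.9718 N (tension)
  F[1-2] = -316.9959 N (compression)
  F[1-3] = +208.6687 N (tension)
  F[2-3] = +315.3051 N (tension)
  F[2-4] = +564.8166 N (tension)
  F[3-4] = -1888.1300 N (compression)
  Rx@0 = -862.6300 N
  Ry@0 = -342.6006 N
  Ry@4 = +1801.6706 N

-1888.130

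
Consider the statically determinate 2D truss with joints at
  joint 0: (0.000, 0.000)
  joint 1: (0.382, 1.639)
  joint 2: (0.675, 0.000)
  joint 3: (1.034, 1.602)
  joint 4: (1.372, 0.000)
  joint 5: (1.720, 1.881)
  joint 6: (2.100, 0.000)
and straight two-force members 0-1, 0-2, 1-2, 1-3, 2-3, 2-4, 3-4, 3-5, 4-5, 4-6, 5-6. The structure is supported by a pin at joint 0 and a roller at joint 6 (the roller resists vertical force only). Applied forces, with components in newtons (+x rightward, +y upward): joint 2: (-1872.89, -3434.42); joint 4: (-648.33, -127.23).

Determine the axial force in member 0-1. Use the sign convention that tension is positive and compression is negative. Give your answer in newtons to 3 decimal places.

-2438.248

N=7 nodes, M=11 members, R=3 reactions → 2N=14, M+R=14
member 0 (0-1): L=1.6829, (cx,cy)=(0.2270,0.9739)
member 1 (0-2): L=0.6750, (cx,cy)=(1.0000,0.0000)
member 2 (1-2): L=1.6650, (cx,cy)=(0.1760,-0.9844)
member 3 (1-3): L=0.6530, (cx,cy)=(0.9984,-0.0567)
member 4 (2-3): L=1.6417, (cx,cy)=(0.2187,0.9758)
member 5 (2-4): L=0.6970, (cx,cy)=(1.0000,0.0000)
member 6 (3-4): L=1.6373, (cx,cy)=(0.2064,-0.9785)
member 7 (3-5): L=0.7406, (cx,cy)=(0.9263,0.3767)
member 8 (4-5): L=1.9129, (cx,cy)=(0.1819,0.9833)
member 9 (4-6): L=0.7280, (cx,cy)=(1.0000,0.0000)
member 10 (5-6): L=1.9190, (cx,cy)=(0.1980,-0.9802)
solve A·x = −loads:
  F[0-1] = -2438.2485 N (compression)
  F[0-2] = -1967.7732 N (compression)
  F[1-2] = +2469.2056 N (tension)
  F[1-3] = -989.5616 N (compression)
  F[2-3] = +1028.6431 N (tension)
  F[2-4] = +114.7071 N (tension)
  F[3-4] = -1289.6462 N (compression)
  F[3-5] = -536.3169 N (compression)
  F[4-5] = +1412.6689 N (tension)
  F[4-6] = +239.8069 N (tension)
  F[5-6] = -1211.0250 N (compression)
  Rx@0 = +2521.2200 N
  Ry@0 = +2374.6057 N
  Ry@6 = +1187.0443 N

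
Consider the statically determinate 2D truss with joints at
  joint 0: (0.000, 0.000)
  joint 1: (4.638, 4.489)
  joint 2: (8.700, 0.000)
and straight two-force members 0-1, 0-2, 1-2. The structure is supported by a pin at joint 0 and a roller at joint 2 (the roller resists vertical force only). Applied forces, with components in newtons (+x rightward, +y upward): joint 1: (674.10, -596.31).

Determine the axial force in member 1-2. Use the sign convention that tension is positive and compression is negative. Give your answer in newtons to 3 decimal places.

-897.804

N=3 nodes, M=3 members, R=3 reactions → 2N=6, M+R=6
member 0 (0-1): L=6.4546, (cx,cy)=(0.7186,0.6955)
member 1 (0-2): L=8.7000, (cx,cy)=(1.0000,0.0000)
member 2 (1-2): L=6.0540, (cx,cy)=(0.6710,-0.7415)
solve A·x = −loads:
  F[0-1] = +99.7958 N (tension)
  F[0-2] = +602.3913 N (tension)
  F[1-2] = -897.8038 N (compression)
  Rx@0 = -674.1000 N
  Ry@0 = -69.4050 N
  Ry@2 = +665.7150 N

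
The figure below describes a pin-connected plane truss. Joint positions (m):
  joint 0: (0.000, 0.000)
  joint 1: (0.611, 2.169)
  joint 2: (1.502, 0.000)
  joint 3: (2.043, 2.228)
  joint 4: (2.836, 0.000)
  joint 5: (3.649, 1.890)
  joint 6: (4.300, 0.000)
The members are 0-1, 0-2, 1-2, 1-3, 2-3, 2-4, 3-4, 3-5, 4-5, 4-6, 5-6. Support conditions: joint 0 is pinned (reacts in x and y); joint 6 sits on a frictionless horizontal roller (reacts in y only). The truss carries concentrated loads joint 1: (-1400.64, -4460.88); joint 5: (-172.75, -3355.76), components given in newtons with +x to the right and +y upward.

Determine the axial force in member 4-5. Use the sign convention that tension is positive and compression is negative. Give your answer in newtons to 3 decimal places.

-887.069

N=7 nodes, M=11 members, R=3 reactions → 2N=14, M+R=14
member 0 (0-1): L=2.2534, (cx,cy)=(0.2711,0.9625)
member 1 (0-2): L=1.5020, (cx,cy)=(1.0000,0.0000)
member 2 (1-2): L=2.3449, (cx,cy)=(0.3800,-0.9250)
member 3 (1-3): L=1.4332, (cx,cy)=(0.9992,0.0412)
member 4 (2-3): L=2.2927, (cx,cy)=(0.2360,0.9718)
member 5 (2-4): L=1.3340, (cx,cy)=(1.0000,0.0000)
member 6 (3-4): L=2.3649, (cx,cy)=(0.3353,-0.9421)
member 7 (3-5): L=1.6412, (cx,cy)=(0.9786,-0.2059)
member 8 (4-5): L=2.0574, (cx,cy)=(0.3952,0.9186)
member 9 (4-6): L=1.4640, (cx,cy)=(1.0000,0.0000)
member 10 (5-6): L=1.9990, (cx,cy)=(0.3257,-0.9455)
solve A·x = −loads:
  F[0-1] = -5316.6740 N (compression)
  F[0-2] = -131.8060 N (compression)
  F[1-2] = +696.2603 N (tension)
  F[1-3] = -305.7664 N (compression)
  F[2-3] = -662.7524 N (compression)
  F[2-4] = +289.1416 N (tension)
  F[3-4] = +864.9525 N (tension)
  F[3-5] = -768.3984 N (compression)
  F[4-5] = -887.0690 N (compression)
  F[4-6] = +929.7020 N (tension)
  F[5-6] = -2854.7636 N (compression)
  Rx@0 = +1573.3900 N
  Ry@0 = +5117.5051 N
  Ry@6 = +2699.1349 N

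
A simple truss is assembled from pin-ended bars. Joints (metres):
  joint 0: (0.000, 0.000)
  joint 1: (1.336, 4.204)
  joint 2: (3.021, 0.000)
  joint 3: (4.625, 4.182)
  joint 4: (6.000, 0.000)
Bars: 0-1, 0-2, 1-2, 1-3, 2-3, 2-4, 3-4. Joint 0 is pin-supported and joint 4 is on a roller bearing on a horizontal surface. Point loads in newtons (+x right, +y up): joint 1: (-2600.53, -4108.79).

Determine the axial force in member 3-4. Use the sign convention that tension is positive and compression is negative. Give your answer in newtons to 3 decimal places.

954.992

N=5 nodes, M=7 members, R=3 reactions → 2N=10, M+R=10
member 0 (0-1): L=4.4112, (cx,cy)=(0.3029,0.9530)
member 1 (0-2): L=3.0210, (cx,cy)=(1.0000,0.0000)
member 2 (1-2): L=4.5291, (cx,cy)=(0.3720,-0.9282)
member 3 (1-3): L=3.2891, (cx,cy)=(1.0000,-0.0067)
member 4 (2-3): L=4.4791, (cx,cy)=(0.3581,0.9337)
member 5 (2-4): L=2.9790, (cx,cy)=(1.0000,0.0000)
member 6 (3-4): L=4.4022, (cx,cy)=(0.3123,-0.9500)
solve A·x = −loads:
  F[0-1] = -5263.2014 N (compression)
  F[0-2] = -1006.4811 N (compression)
  F[1-2] = +972.7272 N (tension)
  F[1-3] = +644.6043 N (tension)
  F[2-3] = -967.0374 N (compression)
  F[2-4] = -298.2830 N (compression)
  F[3-4] = +954.9922 N (tension)
  Rx@0 = +2600.5300 N
  Ry@0 = +5016.0041 N
  Ry@4 = -907.2141 N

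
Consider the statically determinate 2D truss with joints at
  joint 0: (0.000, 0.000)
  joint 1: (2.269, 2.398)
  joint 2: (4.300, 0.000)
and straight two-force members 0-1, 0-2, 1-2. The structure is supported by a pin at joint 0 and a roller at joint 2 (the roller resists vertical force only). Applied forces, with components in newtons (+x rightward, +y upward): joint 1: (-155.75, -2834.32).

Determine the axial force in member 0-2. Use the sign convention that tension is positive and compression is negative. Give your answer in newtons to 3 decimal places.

N=3 nodes, M=3 members, R=3 reactions → 2N=6, M+R=6
member 0 (0-1): L=3.3013, (cx,cy)=(0.6873,0.7264)
member 1 (0-2): L=4.3000, (cx,cy)=(1.0000,0.0000)
member 2 (1-2): L=3.1425, (cx,cy)=(0.6463,-0.7631)
solve A·x = −loads:
  F[0-1] = -1962.5962 N (compression)
  F[0-2] = +1193.1408 N (tension)
  F[1-2] = -1846.1133 N (compression)
  Rx@0 = +155.7500 N
  Ry@0 = +1425.5796 N
  Ry@2 = +1408.7404 N

1193.141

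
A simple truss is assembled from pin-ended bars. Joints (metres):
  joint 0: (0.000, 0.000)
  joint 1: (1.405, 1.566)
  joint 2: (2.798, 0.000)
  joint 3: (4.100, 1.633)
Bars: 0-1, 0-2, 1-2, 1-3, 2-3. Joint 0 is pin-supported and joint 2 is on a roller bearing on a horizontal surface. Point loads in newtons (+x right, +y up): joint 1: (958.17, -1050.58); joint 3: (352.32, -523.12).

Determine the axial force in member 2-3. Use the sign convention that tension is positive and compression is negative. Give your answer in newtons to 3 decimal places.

-693.999

N=4 nodes, M=5 members, R=3 reactions → 2N=8, M+R=8
member 0 (0-1): L=2.1039, (cx,cy)=(0.6678,0.7443)
member 1 (0-2): L=2.7980, (cx,cy)=(1.0000,0.0000)
member 2 (1-2): L=2.0959, (cx,cy)=(0.6646,-0.7472)
member 3 (1-3): L=2.6958, (cx,cy)=(0.9997,0.0249)
member 4 (2-3): L=2.0885, (cx,cy)=(0.6234,0.7819)
solve A·x = −loads:
  F[0-1] = +621.0745 N (tension)
  F[0-2] = +895.7312 N (tension)
  F[1-2] = -1998.6706 N (compression)
  F[1-3] = +785.2084 N (tension)
  F[2-3] = -693.9993 N (compression)
  Rx@0 = -1310.4900 N
  Ry@0 = -462.2863 N
  Ry@2 = +2035.9863 N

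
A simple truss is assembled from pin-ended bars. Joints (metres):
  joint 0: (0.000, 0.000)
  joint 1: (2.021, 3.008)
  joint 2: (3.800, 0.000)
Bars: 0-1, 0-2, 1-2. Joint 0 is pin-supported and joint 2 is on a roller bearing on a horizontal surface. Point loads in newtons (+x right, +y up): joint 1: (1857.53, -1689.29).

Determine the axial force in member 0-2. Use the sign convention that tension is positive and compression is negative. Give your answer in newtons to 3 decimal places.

N=3 nodes, M=3 members, R=3 reactions → 2N=6, M+R=6
member 0 (0-1): L=3.6239, (cx,cy)=(0.5577,0.8300)
member 1 (0-2): L=3.8000, (cx,cy)=(1.0000,0.0000)
member 2 (1-2): L=3.4947, (cx,cy)=(0.5091,-0.8607)
solve A·x = −loads:
  F[0-1] = +818.6585 N (tension)
  F[0-2] = +1400.9727 N (tension)
  F[1-2] = -2752.0936 N (compression)
  Rx@0 = -1857.5300 N
  Ry@0 = -679.5272 N
  Ry@2 = +2368.8172 N

1400.973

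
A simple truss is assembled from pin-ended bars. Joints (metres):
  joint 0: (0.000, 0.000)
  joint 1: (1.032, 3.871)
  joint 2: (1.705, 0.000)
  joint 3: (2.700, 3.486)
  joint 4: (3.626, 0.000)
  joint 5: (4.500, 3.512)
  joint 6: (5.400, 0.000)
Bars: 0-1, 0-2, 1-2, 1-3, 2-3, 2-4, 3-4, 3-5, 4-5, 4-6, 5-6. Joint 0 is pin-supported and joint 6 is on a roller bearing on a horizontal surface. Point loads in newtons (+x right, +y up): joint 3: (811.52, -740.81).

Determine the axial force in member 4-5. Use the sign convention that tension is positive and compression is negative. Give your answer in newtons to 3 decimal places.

N=7 nodes, M=11 members, R=3 reactions → 2N=14, M+R=14
member 0 (0-1): L=4.0062, (cx,cy)=(0.2576,0.9663)
member 1 (0-2): L=1.7050, (cx,cy)=(1.0000,0.0000)
member 2 (1-2): L=3.9291, (cx,cy)=(0.1713,-0.9852)
member 3 (1-3): L=1.7119, (cx,cy)=(0.9744,-0.2249)
member 4 (2-3): L=3.6252, (cx,cy)=(0.2745,0.9616)
member 5 (2-4): L=1.9210, (cx,cy)=(1.0000,0.0000)
member 6 (3-4): L=3.6069, (cx,cy)=(0.2567,-0.9665)
member 7 (3-5): L=1.8002, (cx,cy)=(0.9999,0.0144)
member 8 (4-5): L=3.6191, (cx,cy)=(0.2415,0.9704)
member 9 (4-6): L=1.7740, (cx,cy)=(1.0000,0.0000)
member 10 (5-6): L=3.6255, (cx,cy)=(0.2482,-0.9687)
solve A·x = −loads:
  F[0-1] = +158.8367 N (tension)
  F[0-2] = +770.6036 N (tension)
  F[1-2] = -172.2776 N (compression)
  F[1-3] = +72.2771 N (tension)
  F[2-3] = +176.5101 N (tension)
  F[2-4] = +692.6486 N (tension)
  F[3-4] = -932.0751 N (compression)
  F[3-5] = -453.4035 N (compression)
  F[4-5] = +928.3109 N (tension)
  F[4-6] = +229.1736 N (tension)
  F[5-6] = -923.1838 N (compression)
  Rx@0 = -811.5200 N
  Ry@0 = -153.4762 N
  Ry@6 = +894.2862 N

928.311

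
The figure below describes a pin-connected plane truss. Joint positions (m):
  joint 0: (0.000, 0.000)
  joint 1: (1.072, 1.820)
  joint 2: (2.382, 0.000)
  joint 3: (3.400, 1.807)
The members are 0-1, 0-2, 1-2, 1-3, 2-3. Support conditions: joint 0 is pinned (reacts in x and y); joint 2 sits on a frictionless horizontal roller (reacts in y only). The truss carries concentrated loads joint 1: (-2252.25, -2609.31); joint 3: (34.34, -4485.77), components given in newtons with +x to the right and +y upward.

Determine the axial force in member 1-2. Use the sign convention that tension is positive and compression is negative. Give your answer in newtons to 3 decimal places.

-1738.301

N=4 nodes, M=5 members, R=3 reactions → 2N=8, M+R=8
member 0 (0-1): L=2.1122, (cx,cy)=(0.5075,0.8616)
member 1 (0-2): L=2.3820, (cx,cy)=(1.0000,0.0000)
member 2 (1-2): L=2.2424, (cx,cy)=(0.5842,-0.8116)
member 3 (1-3): L=2.3280, (cx,cy)=(1.0000,-0.0056)
member 4 (2-3): L=2.0740, (cx,cy)=(0.4908,0.8713)
solve A·x = −loads:
  F[0-1] = -1407.4649 N (compression)
  F[0-2] = -1503.5982 N (compression)
  F[1-2] = -1738.3010 N (compression)
  F[1-3] = +2553.4713 N (tension)
  F[2-3] = -5132.2738 N (compression)
  Rx@0 = +2217.9100 N
  Ry@0 = +1212.7308 N
  Ry@2 = +5882.3492 N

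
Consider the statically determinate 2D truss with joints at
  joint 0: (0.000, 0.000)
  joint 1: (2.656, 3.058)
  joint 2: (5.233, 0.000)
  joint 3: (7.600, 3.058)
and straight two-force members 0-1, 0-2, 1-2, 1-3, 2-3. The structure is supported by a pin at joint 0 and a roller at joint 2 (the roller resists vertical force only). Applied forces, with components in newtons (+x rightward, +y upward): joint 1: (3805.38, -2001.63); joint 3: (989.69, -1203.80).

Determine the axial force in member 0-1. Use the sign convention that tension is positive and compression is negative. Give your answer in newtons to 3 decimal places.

3127.051

N=4 nodes, M=5 members, R=3 reactions → 2N=8, M+R=8
member 0 (0-1): L=4.0504, (cx,cy)=(0.6557,0.7550)
member 1 (0-2): L=5.2330, (cx,cy)=(1.0000,0.0000)
member 2 (1-2): L=3.9990, (cx,cy)=(0.6444,-0.7647)
member 3 (1-3): L=4.9440, (cx,cy)=(1.0000,0.0000)
member 4 (2-3): L=3.8670, (cx,cy)=(0.6121,0.7908)
solve A·x = −loads:
  F[0-1] = +3127.0511 N (tension)
  F[0-2] = +2744.5422 N (tension)
  F[1-2] = -5704.9909 N (compression)
  F[1-3] = +1921.4737 N (tension)
  F[2-3] = -1522.2862 N (compression)
  Rx@0 = -4795.0700 N
  Ry@0 = -2360.8863 N
  Ry@2 = +5566.3163 N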